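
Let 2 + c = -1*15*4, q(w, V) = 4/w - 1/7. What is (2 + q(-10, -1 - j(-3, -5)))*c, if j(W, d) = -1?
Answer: -3162/35 ≈ -90.343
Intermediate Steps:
q(w, V) = -⅐ + 4/w (q(w, V) = 4/w - 1*⅐ = 4/w - ⅐ = -⅐ + 4/w)
c = -62 (c = -2 - 1*15*4 = -2 - 15*4 = -2 - 60 = -62)
(2 + q(-10, -1 - j(-3, -5)))*c = (2 + (⅐)*(28 - 1*(-10))/(-10))*(-62) = (2 + (⅐)*(-⅒)*(28 + 10))*(-62) = (2 + (⅐)*(-⅒)*38)*(-62) = (2 - 19/35)*(-62) = (51/35)*(-62) = -3162/35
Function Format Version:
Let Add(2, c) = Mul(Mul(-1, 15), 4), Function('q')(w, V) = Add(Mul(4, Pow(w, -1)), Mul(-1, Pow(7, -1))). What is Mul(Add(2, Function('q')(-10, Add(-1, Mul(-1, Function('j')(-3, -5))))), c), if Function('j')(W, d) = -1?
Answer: Rational(-3162, 35) ≈ -90.343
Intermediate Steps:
Function('q')(w, V) = Add(Rational(-1, 7), Mul(4, Pow(w, -1))) (Function('q')(w, V) = Add(Mul(4, Pow(w, -1)), Mul(-1, Rational(1, 7))) = Add(Mul(4, Pow(w, -1)), Rational(-1, 7)) = Add(Rational(-1, 7), Mul(4, Pow(w, -1))))
c = -62 (c = Add(-2, Mul(Mul(-1, 15), 4)) = Add(-2, Mul(-15, 4)) = Add(-2, -60) = -62)
Mul(Add(2, Function('q')(-10, Add(-1, Mul(-1, Function('j')(-3, -5))))), c) = Mul(Add(2, Mul(Rational(1, 7), Pow(-10, -1), Add(28, Mul(-1, -10)))), -62) = Mul(Add(2, Mul(Rational(1, 7), Rational(-1, 10), Add(28, 10))), -62) = Mul(Add(2, Mul(Rational(1, 7), Rational(-1, 10), 38)), -62) = Mul(Add(2, Rational(-19, 35)), -62) = Mul(Rational(51, 35), -62) = Rational(-3162, 35)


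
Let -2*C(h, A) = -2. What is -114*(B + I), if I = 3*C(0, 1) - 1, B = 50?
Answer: -5928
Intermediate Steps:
C(h, A) = 1 (C(h, A) = -½*(-2) = 1)
I = 2 (I = 3*1 - 1 = 3 - 1 = 2)
-114*(B + I) = -114*(50 + 2) = -114*52 = -5928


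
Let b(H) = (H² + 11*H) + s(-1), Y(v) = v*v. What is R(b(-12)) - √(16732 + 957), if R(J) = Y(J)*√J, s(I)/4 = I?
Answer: -133 + 128*√2 ≈ 48.019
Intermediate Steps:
Y(v) = v²
s(I) = 4*I
b(H) = -4 + H² + 11*H (b(H) = (H² + 11*H) + 4*(-1) = (H² + 11*H) - 4 = -4 + H² + 11*H)
R(J) = J^(5/2) (R(J) = J²*√J = J^(5/2))
R(b(-12)) - √(16732 + 957) = (-4 + (-12)² + 11*(-12))^(5/2) - √(16732 + 957) = (-4 + 144 - 132)^(5/2) - √17689 = 8^(5/2) - 1*133 = 128*√2 - 133 = -133 + 128*√2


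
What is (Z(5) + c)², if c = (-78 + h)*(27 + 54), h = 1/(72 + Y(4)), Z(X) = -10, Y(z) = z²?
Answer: 310007309089/7744 ≈ 4.0032e+7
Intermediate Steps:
h = 1/88 (h = 1/(72 + 4²) = 1/(72 + 16) = 1/88 ≈ 0.011364)
c = -555903/88 (c = (-78 + 1/88)*(27 + 54) = -6863/88*81 = -555903/88 ≈ -6317.1)
(Z(5) + c)² = (-10 - 555903/88)² = (-556783/88)² = 310007309089/7744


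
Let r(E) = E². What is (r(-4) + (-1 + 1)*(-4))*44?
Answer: 704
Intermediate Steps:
(r(-4) + (-1 + 1)*(-4))*44 = ((-4)² + (-1 + 1)*(-4))*44 = (16 + 0*(-4))*44 = (16 + 0)*44 = 16*44 = 704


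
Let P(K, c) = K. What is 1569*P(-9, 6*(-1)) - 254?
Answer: -14375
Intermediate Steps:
1569*P(-9, 6*(-1)) - 254 = 1569*(-9) - 254 = -14121 - 254 = -14375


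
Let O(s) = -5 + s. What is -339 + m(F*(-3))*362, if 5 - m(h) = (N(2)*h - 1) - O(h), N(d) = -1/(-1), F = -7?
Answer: 23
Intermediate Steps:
N(d) = 1 (N(d) = -1*(-1) = 1)
m(h) = 1 (m(h) = 5 - ((1*h - 1) - (-5 + h)) = 5 - ((h - 1) + (5 - h)) = 5 - ((-1 + h) + (5 - h)) = 5 - 1*4 = 5 - 4 = 1)
-339 + m(F*(-3))*362 = -339 + 1*362 = -339 + 362 = 23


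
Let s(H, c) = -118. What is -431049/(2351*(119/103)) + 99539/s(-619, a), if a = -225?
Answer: -33086896037/33012742 ≈ -1002.2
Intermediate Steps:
-431049/(2351*(119/103)) + 99539/s(-619, a) = -431049/(2351*(119/103)) + 99539/(-118) = -431049/(2351*(119*(1/103))) + 99539*(-1/118) = -431049/(2351*(119/103)) - 99539/118 = -431049/279769/103 - 99539/118 = -431049*103/279769 - 99539/118 = -44398047/279769 - 99539/118 = -33086896037/33012742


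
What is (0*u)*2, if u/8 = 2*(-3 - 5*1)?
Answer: 0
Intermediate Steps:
u = -128 (u = 8*(2*(-3 - 5*1)) = 8*(2*(-3 - 5)) = 8*(2*(-8)) = 8*(-16) = -128)
(0*u)*2 = (0*(-128))*2 = 0*2 = 0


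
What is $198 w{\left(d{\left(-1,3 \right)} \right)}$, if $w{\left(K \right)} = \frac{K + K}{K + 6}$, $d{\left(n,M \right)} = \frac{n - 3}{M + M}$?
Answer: $- \frac{99}{2} \approx -49.5$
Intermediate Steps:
$d{\left(n,M \right)} = \frac{-3 + n}{2 M}$
$w{\left(K \right)} = \frac{2 K}{6 + K}$
$198 w{\left(d{\left(-1,3 \right)} \right)} = 198 \frac{2 \frac{-3 - 1}{2 \cdot 3}}{6 + \frac{-3 - 1}{2 \cdot 3}} = 198 \frac{2 \cdot \frac{1}{2} \cdot \frac{1}{3} \left(-4\right)}{6 + \frac{1}{2} \cdot \frac{1}{3} \left(-4\right)} = 198 \cdot 2 \left(- \frac{2}{3}\right) \frac{1}{6 - \frac{2}{3}} = 198 \cdot 2 \left(- \frac{2}{3}\right) \frac{1}{\frac{16}{3}} = 198 \cdot 2 \left(- \frac{2}{3}\right) \frac{3}{16} = 198 \left(- \frac{1}{4}\right) = - \frac{99}{2}$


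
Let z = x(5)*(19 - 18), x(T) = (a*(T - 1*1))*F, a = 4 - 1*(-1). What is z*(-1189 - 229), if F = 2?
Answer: -56720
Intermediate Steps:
a = 5 (a = 4 + 1 = 5)
x(T) = -10 + 10*T (x(T) = (5*(T - 1*1))*2 = (5*(T - 1))*2 = (5*(-1 + T))*2 = (-5 + 5*T)*2 = -10 + 10*T)
z = 40 (z = (-10 + 10*5)*(19 - 18) = (-10 + 50)*1 = 40*1 = 40)
z*(-1189 - 229) = 40*(-1189 - 229) = 40*(-1418) = -56720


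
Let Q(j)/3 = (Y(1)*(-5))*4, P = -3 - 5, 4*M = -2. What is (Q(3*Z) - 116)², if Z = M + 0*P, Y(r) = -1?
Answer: 3136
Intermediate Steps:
M = -½ (M = (¼)*(-2) = -½ ≈ -0.50000)
P = -8
Z = -½ (Z = -½ + 0*(-8) = -½ + 0 = -½ ≈ -0.50000)
Q(j) = 60 (Q(j) = 3*(-1*(-5)*4) = 3*(5*4) = 3*20 = 60)
(Q(3*Z) - 116)² = (60 - 116)² = (-56)² = 3136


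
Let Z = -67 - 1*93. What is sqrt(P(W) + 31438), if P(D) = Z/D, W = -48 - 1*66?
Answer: sqrt(102146622)/57 ≈ 177.31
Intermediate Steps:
Z = -160 (Z = -67 - 93 = -160)
W = -114 (W = -48 - 66 = -114)
P(D) = -160/D
sqrt(P(W) + 31438) = sqrt(-160/(-114) + 31438) = sqrt(-160*(-1/114) + 31438) = sqrt(80/57 + 31438) = sqrt(1792046/57) = sqrt(102146622)/57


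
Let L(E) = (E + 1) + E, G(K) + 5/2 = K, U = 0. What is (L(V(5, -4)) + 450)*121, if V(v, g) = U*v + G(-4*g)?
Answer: 57838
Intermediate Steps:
G(K) = -5/2 + K
V(v, g) = -5/2 - 4*g (V(v, g) = 0*v + (-5/2 - 4*g) = 0 + (-5/2 - 4*g) = -5/2 - 4*g)
L(E) = 1 + 2*E (L(E) = (1 + E) + E = 1 + 2*E)
(L(V(5, -4)) + 450)*121 = ((1 + 2*(-5/2 - 4*(-4))) + 450)*121 = ((1 + 2*(-5/2 + 16)) + 450)*121 = ((1 + 2*(27/2)) + 450)*121 = ((1 + 27) + 450)*121 = (28 + 450)*121 = 478*121 = 57838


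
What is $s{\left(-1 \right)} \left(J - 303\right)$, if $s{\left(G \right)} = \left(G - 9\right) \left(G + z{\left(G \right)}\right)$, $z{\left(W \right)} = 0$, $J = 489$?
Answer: $1860$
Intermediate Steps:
$s{\left(G \right)} = G \left(-9 + G\right)$ ($s{\left(G \right)} = \left(G - 9\right) \left(G + 0\right) = \left(-9 + G\right) G = G \left(-9 + G\right)$)
$s{\left(-1 \right)} \left(J - 303\right) = - (-9 - 1) \left(489 - 303\right) = \left(-1\right) \left(-10\right) 186 = 10 \cdot 186 = 1860$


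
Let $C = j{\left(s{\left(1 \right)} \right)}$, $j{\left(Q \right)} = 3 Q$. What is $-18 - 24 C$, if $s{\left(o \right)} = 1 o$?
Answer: $-90$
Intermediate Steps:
$s{\left(o \right)} = o$
$C = 3$ ($C = 3 \cdot 1 = 3$)
$-18 - 24 C = -18 - 72 = -90$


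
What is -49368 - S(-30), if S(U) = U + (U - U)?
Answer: -49338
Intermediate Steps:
S(U) = U (S(U) = U + 0 = U)
-49368 - S(-30) = -49368 - 1*(-30) = -49368 + 30 = -49338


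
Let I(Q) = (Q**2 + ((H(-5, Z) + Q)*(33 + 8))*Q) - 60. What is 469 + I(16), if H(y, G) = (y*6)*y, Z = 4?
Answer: 109561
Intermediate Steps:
H(y, G) = 6*y**2 (H(y, G) = (6*y)*y = 6*y**2)
I(Q) = -60 + Q**2 + Q*(6150 + 41*Q) (I(Q) = (Q**2 + ((6*(-5)**2 + Q)*(33 + 8))*Q) - 60 = (Q**2 + ((6*25 + Q)*41)*Q) - 60 = (Q**2 + ((150 + Q)*41)*Q) - 60 = (Q**2 + (6150 + 41*Q)*Q) - 60 = (Q**2 + Q*(6150 + 41*Q)) - 60 = -60 + Q**2 + Q*(6150 + 41*Q))
469 + I(16) = 469 + (-60 + 42*16**2 + 6150*16) = 469 + (-60 + 42*256 + 98400) = 469 + (-60 + 10752 + 98400) = 469 + 109092 = 109561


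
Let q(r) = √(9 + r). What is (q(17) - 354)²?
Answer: (354 - √26)² ≈ 1.2173e+5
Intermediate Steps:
(q(17) - 354)² = (√(9 + 17) - 354)² = (√26 - 354)² = (-354 + √26)²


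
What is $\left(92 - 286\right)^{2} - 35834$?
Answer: $1802$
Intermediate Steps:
$\left(92 - 286\right)^{2} - 35834 = \left(-194\right)^{2} - 35834 = 37636 - 35834 = 1802$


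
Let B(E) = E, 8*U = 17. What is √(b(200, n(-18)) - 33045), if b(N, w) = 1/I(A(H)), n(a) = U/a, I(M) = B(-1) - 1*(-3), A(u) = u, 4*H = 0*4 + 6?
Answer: I*√132178/2 ≈ 181.78*I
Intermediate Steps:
U = 17/8 (U = (⅛)*17 = 17/8 ≈ 2.1250)
H = 3/2 (H = (0*4 + 6)/4 = (0 + 6)/4 = (¼)*6 = 3/2 ≈ 1.5000)
I(M) = 2 (I(M) = -1 - 1*(-3) = -1 + 3 = 2)
n(a) = 17/(8*a)
b(N, w) = ½ (b(N, w) = 1/2 = ½)
√(b(200, n(-18)) - 33045) = √(½ - 33045) = √(-66089/2) = I*√132178/2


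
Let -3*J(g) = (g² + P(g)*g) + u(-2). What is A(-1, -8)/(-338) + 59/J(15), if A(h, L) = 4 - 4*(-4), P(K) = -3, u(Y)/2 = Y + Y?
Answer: -31633/29068 ≈ -1.0882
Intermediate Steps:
u(Y) = 4*Y (u(Y) = 2*(Y + Y) = 2*(2*Y) = 4*Y)
J(g) = 8/3 + g - g²/3 (J(g) = -((g² - 3*g) + 4*(-2))/3 = -((g² - 3*g) - 8)/3 = -(-8 + g² - 3*g)/3 = 8/3 + g - g²/3)
A(h, L) = 20 (A(h, L) = 4 + 16 = 20)
A(-1, -8)/(-338) + 59/J(15) = 20/(-338) + 59/(8/3 + 15 - ⅓*15²) = 20*(-1/338) + 59/(8/3 + 15 - ⅓*225) = -10/169 + 59/(8/3 + 15 - 75) = -10/169 + 59/(-172/3) = -10/169 + 59*(-3/172) = -10/169 - 177/172 = -31633/29068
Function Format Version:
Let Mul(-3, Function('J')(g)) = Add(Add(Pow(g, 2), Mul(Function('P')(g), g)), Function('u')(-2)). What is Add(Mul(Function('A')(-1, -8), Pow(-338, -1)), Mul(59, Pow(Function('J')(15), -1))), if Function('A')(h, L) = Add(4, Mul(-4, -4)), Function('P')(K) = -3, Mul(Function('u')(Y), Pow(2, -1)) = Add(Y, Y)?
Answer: Rational(-31633, 29068) ≈ -1.0882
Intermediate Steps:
Function('u')(Y) = Mul(4, Y) (Function('u')(Y) = Mul(2, Add(Y, Y)) = Mul(2, Mul(2, Y)) = Mul(4, Y))
Function('J')(g) = Add(Rational(8, 3), g, Mul(Rational(-1, 3), Pow(g, 2))) (Function('J')(g) = Mul(Rational(-1, 3), Add(Add(Pow(g, 2), Mul(-3, g)), Mul(4, -2))) = Mul(Rational(-1, 3), Add(Add(Pow(g, 2), Mul(-3, g)), -8)) = Mul(Rational(-1, 3), Add(-8, Pow(g, 2), Mul(-3, g))) = Add(Rational(8, 3), g, Mul(Rational(-1, 3), Pow(g, 2))))
Function('A')(h, L) = 20 (Function('A')(h, L) = Add(4, 16) = 20)
Add(Mul(Function('A')(-1, -8), Pow(-338, -1)), Mul(59, Pow(Function('J')(15), -1))) = Add(Mul(20, Pow(-338, -1)), Mul(59, Pow(Add(Rational(8, 3), 15, Mul(Rational(-1, 3), Pow(15, 2))), -1))) = Add(Mul(20, Rational(-1, 338)), Mul(59, Pow(Add(Rational(8, 3), 15, Mul(Rational(-1, 3), 225)), -1))) = Add(Rational(-10, 169), Mul(59, Pow(Add(Rational(8, 3), 15, -75), -1))) = Add(Rational(-10, 169), Mul(59, Pow(Rational(-172, 3), -1))) = Add(Rational(-10, 169), Mul(59, Rational(-3, 172))) = Add(Rational(-10, 169), Rational(-177, 172)) = Rational(-31633, 29068)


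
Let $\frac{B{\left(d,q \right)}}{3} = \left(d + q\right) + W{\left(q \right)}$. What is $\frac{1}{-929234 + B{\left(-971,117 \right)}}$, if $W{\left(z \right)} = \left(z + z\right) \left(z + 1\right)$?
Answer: $- \frac{1}{848960} \approx -1.1779 \cdot 10^{-6}$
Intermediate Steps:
$W{\left(z \right)} = 2 z \left(1 + z\right)$
$B{\left(d,q \right)} = 3 d + 3 q + 6 q \left(1 + q\right)$ ($B{\left(d,q \right)} = 3 \left(\left(d + q\right) + 2 q \left(1 + q\right)\right) = 3 \left(d + q + 2 q \left(1 + q\right)\right) = 3 d + 3 q + 6 q \left(1 + q\right)$)
$\frac{1}{-929234 + B{\left(-971,117 \right)}} = \frac{1}{-929234 + \left(3 \left(-971\right) + 3 \cdot 117 + 6 \cdot 117 \left(1 + 117\right)\right)} = \frac{1}{-929234 + \left(-2913 + 351 + 6 \cdot 117 \cdot 118\right)} = \frac{1}{-929234 + \left(-2913 + 351 + 82836\right)} = \frac{1}{-929234 + 80274} = \frac{1}{-848960} = - \frac{1}{848960}$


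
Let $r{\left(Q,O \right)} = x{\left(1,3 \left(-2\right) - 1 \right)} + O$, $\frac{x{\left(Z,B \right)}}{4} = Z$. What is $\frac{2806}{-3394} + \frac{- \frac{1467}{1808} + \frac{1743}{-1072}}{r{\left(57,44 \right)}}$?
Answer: $- \frac{180392055}{205567792} \approx -0.87753$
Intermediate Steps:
$x{\left(Z,B \right)} = 4 Z$
$r{\left(Q,O \right)} = 4 + O$ ($r{\left(Q,O \right)} = 4 \cdot 1 + O = 4 + O$)
$\frac{2806}{-3394} + \frac{- \frac{1467}{1808} + \frac{1743}{-1072}}{r{\left(57,44 \right)}} = \frac{2806}{-3394} + \frac{- \frac{1467}{1808} + \frac{1743}{-1072}}{4 + 44} = 2806 \left(- \frac{1}{3394}\right) + \frac{\left(-1467\right) \frac{1}{1808} + 1743 \left(- \frac{1}{1072}\right)}{48} = - \frac{1403}{1697} + \left(- \frac{1467}{1808} - \frac{1743}{1072}\right) \frac{1}{48} = - \frac{1403}{1697} - \frac{6151}{121136} = - \frac{180392055}{205567792}$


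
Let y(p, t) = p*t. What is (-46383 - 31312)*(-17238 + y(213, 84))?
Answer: -50812530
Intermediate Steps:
(-46383 - 31312)*(-17238 + y(213, 84)) = (-46383 - 31312)*(-17238 + 213*84) = -77695*(-17238 + 17892) = -77695*654 = -50812530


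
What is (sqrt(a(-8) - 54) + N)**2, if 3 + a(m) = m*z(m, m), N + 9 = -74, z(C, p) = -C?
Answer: 6768 - 1826*I ≈ 6768.0 - 1826.0*I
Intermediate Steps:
N = -83 (N = -9 - 74 = -83)
a(m) = -3 - m**2 (a(m) = -3 + m*(-m) = -3 - m**2)
(sqrt(a(-8) - 54) + N)**2 = (sqrt((-3 - 1*(-8)**2) - 54) - 83)**2 = (sqrt((-3 - 1*64) - 54) - 83)**2 = (sqrt((-3 - 64) - 54) - 83)**2 = (sqrt(-67 - 54) - 83)**2 = (sqrt(-121) - 83)**2 = (11*I - 83)**2 = (-83 + 11*I)**2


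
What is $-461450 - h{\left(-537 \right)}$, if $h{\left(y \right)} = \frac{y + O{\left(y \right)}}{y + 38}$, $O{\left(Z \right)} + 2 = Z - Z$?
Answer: $- \frac{230264089}{499} \approx -4.6145 \cdot 10^{5}$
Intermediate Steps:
$O{\left(Z \right)} = -2$ ($O{\left(Z \right)} = -2 + \left(Z - Z\right) = -2 + 0 = -2$)
$h{\left(y \right)} = \frac{-2 + y}{38 + y}$ ($h{\left(y \right)} = \frac{y - 2}{y + 38} = \frac{-2 + y}{38 + y}$)
$-461450 - h{\left(-537 \right)} = -461450 - \frac{-2 - 537}{38 - 537} = -461450 - \frac{1}{-499} \left(-539\right) = -461450 - \left(- \frac{1}{499}\right) \left(-539\right) = -461450 - \frac{539}{499} = - \frac{230264089}{499}$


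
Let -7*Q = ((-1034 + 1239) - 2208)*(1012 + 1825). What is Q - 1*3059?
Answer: 5661098/7 ≈ 8.0873e+5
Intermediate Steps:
Q = 5682511/7 (Q = -((-1034 + 1239) - 2208)*(1012 + 1825)/7 = -(205 - 2208)*2837/7 = -(-2003)*2837/7 = -⅐*(-5682511) = 5682511/7 ≈ 8.1179e+5)
Q - 1*3059 = 5682511/7 - 1*3059 = 5682511/7 - 3059 = 5661098/7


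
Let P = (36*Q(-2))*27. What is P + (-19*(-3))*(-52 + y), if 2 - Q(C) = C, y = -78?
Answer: -3522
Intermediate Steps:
Q(C) = 2 - C
P = 3888 (P = (36*(2 - 1*(-2)))*27 = (36*(2 + 2))*27 = (36*4)*27 = 144*27 = 3888)
P + (-19*(-3))*(-52 + y) = 3888 + (-19*(-3))*(-52 - 78) = 3888 + 57*(-130) = 3888 - 7410 = -3522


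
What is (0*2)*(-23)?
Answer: 0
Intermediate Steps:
(0*2)*(-23) = 0*(-23) = 0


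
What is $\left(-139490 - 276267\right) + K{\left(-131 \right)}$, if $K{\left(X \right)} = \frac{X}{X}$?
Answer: $-415756$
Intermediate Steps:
$K{\left(X \right)} = 1$
$\left(-139490 - 276267\right) + K{\left(-131 \right)} = \left(-139490 - 276267\right) + 1 = -415757 + 1 = -415756$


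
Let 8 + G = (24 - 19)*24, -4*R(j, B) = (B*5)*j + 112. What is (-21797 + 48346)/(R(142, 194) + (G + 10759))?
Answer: -26549/23592 ≈ -1.1253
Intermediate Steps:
R(j, B) = -28 - 5*B*j/4 (R(j, B) = -((B*5)*j + 112)/4 = -((5*B)*j + 112)/4 = -(5*B*j + 112)/4 = -(112 + 5*B*j)/4 = -28 - 5*B*j/4)
G = 112 (G = -8 + (24 - 19)*24 = -8 + 5*24 = -8 + 120 = 112)
(-21797 + 48346)/(R(142, 194) + (G + 10759)) = (-21797 + 48346)/((-28 - 5/4*194*142) + (112 + 10759)) = 26549/((-28 - 34435) + 10871) = 26549/(-34463 + 10871) = 26549/(-23592) = 26549*(-1/23592) = -26549/23592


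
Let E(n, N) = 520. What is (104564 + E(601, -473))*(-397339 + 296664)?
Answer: -10579331700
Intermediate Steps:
(104564 + E(601, -473))*(-397339 + 296664) = (104564 + 520)*(-397339 + 296664) = 105084*(-100675) = -10579331700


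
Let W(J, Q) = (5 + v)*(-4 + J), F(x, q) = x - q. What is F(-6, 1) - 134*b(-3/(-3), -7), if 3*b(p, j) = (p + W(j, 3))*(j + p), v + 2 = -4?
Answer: 3209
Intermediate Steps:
v = -6 (v = -2 - 4 = -6)
W(J, Q) = 4 - J (W(J, Q) = (5 - 6)*(-4 + J) = -(-4 + J) = 4 - J)
b(p, j) = (j + p)*(4 + p - j)/3 (b(p, j) = ((p + (4 - j))*(j + p))/3 = ((4 + p - j)*(j + p))/3 = ((j + p)*(4 + p - j))/3 = (j + p)*(4 + p - j)/3)
F(-6, 1) - 134*b(-3/(-3), -7) = (-6 - 1*1) - 134*(-1/3*(-7)**2 + (-3/(-3))**2/3 + (4/3)*(-7) + 4*(-3/(-3))/3) = (-6 - 1) - 134*(-1/3*49 + (-3*(-1/3))**2/3 - 28/3 + 4*(-3*(-1/3))/3) = -7 - 134*(-49/3 + (1/3)*1**2 - 28/3 + (4/3)*1) = -7 - 134*(-49/3 + (1/3)*1 - 28/3 + 4/3) = -7 - 134*(-49/3 + 1/3 - 28/3 + 4/3) = -7 - 134*(-24) = -7 + 3216 = 3209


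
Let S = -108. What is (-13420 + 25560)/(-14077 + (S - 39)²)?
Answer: 3035/1883 ≈ 1.6118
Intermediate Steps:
(-13420 + 25560)/(-14077 + (S - 39)²) = (-13420 + 25560)/(-14077 + (-108 - 39)²) = 12140/(-14077 + (-147)²) = 12140/(-14077 + 21609) = 12140/7532 = 12140*(1/7532) = 3035/1883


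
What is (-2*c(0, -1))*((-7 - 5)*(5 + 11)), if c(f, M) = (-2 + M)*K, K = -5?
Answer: 5760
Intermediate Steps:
c(f, M) = 10 - 5*M (c(f, M) = (-2 + M)*(-5) = 10 - 5*M)
(-2*c(0, -1))*((-7 - 5)*(5 + 11)) = (-2*(10 - 5*(-1)))*((-7 - 5)*(5 + 11)) = (-2*(10 + 5))*(-12*16) = -2*15*(-192) = -30*(-192) = 5760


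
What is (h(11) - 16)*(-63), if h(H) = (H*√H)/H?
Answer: 1008 - 63*√11 ≈ 799.05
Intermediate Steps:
h(H) = √H (h(H) = H^(3/2)/H = √H)
(h(11) - 16)*(-63) = (√11 - 16)*(-63) = (-16 + √11)*(-63) = 1008 - 63*√11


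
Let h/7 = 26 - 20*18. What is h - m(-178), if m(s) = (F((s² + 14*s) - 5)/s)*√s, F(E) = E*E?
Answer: -2338 + 851880969*I*√178/178 ≈ -2338.0 + 6.3851e+7*I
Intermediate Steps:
F(E) = E²
h = -2338 (h = 7*(26 - 20*18) = 7*(26 - 360) = 7*(-334) = -2338)
m(s) = (-5 + s² + 14*s)²/√s (m(s) = (((s² + 14*s) - 5)²/s)*√s = ((-5 + s² + 14*s)²/s)*√s = (-5 + s² + 14*s)²/√s)
h - m(-178) = -2338 - (-5 + (-178)² + 14*(-178))²/√(-178) = -2338 - (-I*√178/178)*(-5 + 31684 - 2492)² = -2338 - (-I*√178/178)*29187² = -2338 - (-I*√178/178)*851880969 = -2338 - (-851880969)*I*√178/178 = -2338 + 851880969*I*√178/178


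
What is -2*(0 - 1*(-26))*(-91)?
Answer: 4732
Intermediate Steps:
-2*(0 - 1*(-26))*(-91) = -2*(0 + 26)*(-91) = -2*26*(-91) = -52*(-91) = 4732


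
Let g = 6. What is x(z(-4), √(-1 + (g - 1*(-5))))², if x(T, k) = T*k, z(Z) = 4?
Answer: 160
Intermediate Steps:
x(z(-4), √(-1 + (g - 1*(-5))))² = (4*√(-1 + (6 - 1*(-5))))² = (4*√(-1 + (6 + 5)))² = (4*√(-1 + 11))² = (4*√10)² = 160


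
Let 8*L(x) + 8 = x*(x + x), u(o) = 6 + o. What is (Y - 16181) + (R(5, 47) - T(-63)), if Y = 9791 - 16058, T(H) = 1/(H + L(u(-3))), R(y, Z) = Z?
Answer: -5533043/247 ≈ -22401.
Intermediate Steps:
L(x) = -1 + x²/4 (L(x) = -1 + (x*(x + x))/8 = -1 + (x*(2*x))/8 = -1 + (2*x²)/8 = -1 + x²/4)
T(H) = 1/(5/4 + H) (T(H) = 1/(H + (-1 + (6 - 3)²/4)) = 1/(H + (-1 + (¼)*3²)) = 1/(H + (-1 + (¼)*9)) = 1/(H + (-1 + 9/4)) = 1/(H + 5/4) = 1/(5/4 + H))
Y = -6267
(Y - 16181) + (R(5, 47) - T(-63)) = (-6267 - 16181) + (47 - 4/(5 + 4*(-63))) = -22448 + (47 - 4/(5 - 252)) = -22448 + (47 - 4/(-247)) = -22448 + (47 - 4*(-1)/247) = -22448 + (47 - 1*(-4/247)) = -22448 + (47 + 4/247) = -22448 + 11613/247 = -5533043/247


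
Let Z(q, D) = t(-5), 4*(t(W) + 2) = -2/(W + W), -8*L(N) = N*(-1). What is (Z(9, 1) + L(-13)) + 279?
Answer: 11017/40 ≈ 275.42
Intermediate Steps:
L(N) = N/8 (L(N) = -N*(-1)/8 = -(-1)*N/8 = N/8)
t(W) = -2 - 1/(4*W) (t(W) = -2 + (-2/(W + W))/4 = -2 + (-2*1/(2*W))/4 = -2 + (-1/W)/4 = -2 - 1/(4*W))
Z(q, D) = -39/20 (Z(q, D) = -2 - 1/4/(-5) = -2 - 1/4*(-1/5) = -2 + 1/20 = -39/20)
(Z(9, 1) + L(-13)) + 279 = (-39/20 + (1/8)*(-13)) + 279 = (-39/20 - 13/8) + 279 = -143/40 + 279 = 11017/40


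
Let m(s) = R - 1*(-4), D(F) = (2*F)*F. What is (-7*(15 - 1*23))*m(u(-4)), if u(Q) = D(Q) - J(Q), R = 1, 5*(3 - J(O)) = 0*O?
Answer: 280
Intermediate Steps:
D(F) = 2*F²
J(O) = 3 (J(O) = 3 - 0*O = 3 - ⅕*0 = 3 + 0 = 3)
u(Q) = -3 + 2*Q² (u(Q) = 2*Q² - 1*3 = 2*Q² - 3 = -3 + 2*Q²)
m(s) = 5 (m(s) = 1 - 1*(-4) = 1 + 4 = 5)
(-7*(15 - 1*23))*m(u(-4)) = -7*(15 - 1*23)*5 = -7*(15 - 23)*5 = -7*(-8)*5 = 56*5 = 280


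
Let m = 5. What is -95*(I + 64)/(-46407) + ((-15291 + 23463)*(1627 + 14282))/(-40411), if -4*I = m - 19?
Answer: -4022025513399/1250235518 ≈ -3217.0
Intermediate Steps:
I = 7/2 (I = -(5 - 19)/4 = -¼*(-14) = 7/2 ≈ 3.5000)
-95*(I + 64)/(-46407) + ((-15291 + 23463)*(1627 + 14282))/(-40411) = -95*(7/2 + 64)/(-46407) + ((-15291 + 23463)*(1627 + 14282))/(-40411) = -95*135/2*(-1/46407) + (8172*15909)*(-1/40411) = -12825/2*(-1/46407) + 130008348*(-1/40411) = 4275/30938 - 130008348/40411 = -4022025513399/1250235518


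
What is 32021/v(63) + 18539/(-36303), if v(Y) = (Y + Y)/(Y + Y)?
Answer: 1162439824/36303 ≈ 32021.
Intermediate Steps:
v(Y) = 1 (v(Y) = (2*Y)/((2*Y)) = (2*Y)*(1/(2*Y)) = 1)
32021/v(63) + 18539/(-36303) = 32021/1 + 18539/(-36303) = 32021*1 + 18539*(-1/36303) = 32021 - 18539/36303 = 1162439824/36303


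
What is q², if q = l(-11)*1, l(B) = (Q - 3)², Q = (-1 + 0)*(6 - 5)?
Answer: 256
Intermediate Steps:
Q = -1 (Q = -1*1 = -1)
l(B) = 16 (l(B) = (-1 - 3)² = (-4)² = 16)
q = 16 (q = 16*1 = 16)
q² = 16² = 256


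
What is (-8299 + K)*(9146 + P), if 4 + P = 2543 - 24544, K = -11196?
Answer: 250686205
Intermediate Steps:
P = -22005 (P = -4 + (2543 - 24544) = -4 - 22001 = -22005)
(-8299 + K)*(9146 + P) = (-8299 - 11196)*(9146 - 22005) = -19495*(-12859) = 250686205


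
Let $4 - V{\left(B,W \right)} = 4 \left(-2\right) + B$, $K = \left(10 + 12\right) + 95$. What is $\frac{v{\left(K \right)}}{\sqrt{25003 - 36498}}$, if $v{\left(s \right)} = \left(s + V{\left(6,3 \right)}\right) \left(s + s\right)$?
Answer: $- \frac{28782 i \sqrt{95}}{1045} \approx - 268.45 i$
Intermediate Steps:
$K = 117$ ($K = 22 + 95 = 117$)
$V{\left(B,W \right)} = 12 - B$ ($V{\left(B,W \right)} = 4 - \left(4 \left(-2\right) + B\right) = 4 - \left(-8 + B\right) = 12 - B$)
$v{\left(s \right)} = 2 s \left(6 + s\right)$ ($v{\left(s \right)} = \left(s + \left(12 - 6\right)\right) \left(s + s\right) = \left(s + \left(12 - 6\right)\right) 2 s = \left(s + 6\right) 2 s = \left(6 + s\right) 2 s = 2 s \left(6 + s\right)$)
$\frac{v{\left(K \right)}}{\sqrt{25003 - 36498}} = \frac{2 \cdot 117 \left(6 + 117\right)}{\sqrt{25003 - 36498}} = \frac{2 \cdot 117 \cdot 123}{\sqrt{-11495}} = \frac{28782}{11 i \sqrt{95}} = 28782 \left(- \frac{i \sqrt{95}}{1045}\right) = - \frac{28782 i \sqrt{95}}{1045}$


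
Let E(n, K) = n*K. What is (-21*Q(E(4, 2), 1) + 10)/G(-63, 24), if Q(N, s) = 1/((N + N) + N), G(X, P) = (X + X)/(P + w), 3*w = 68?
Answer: -365/108 ≈ -3.3796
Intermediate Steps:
w = 68/3 (w = (⅓)*68 = 68/3 ≈ 22.667)
E(n, K) = K*n
G(X, P) = 2*X/(68/3 + P) (G(X, P) = (X + X)/(P + 68/3) = (2*X)/(68/3 + P) = 2*X/(68/3 + P))
Q(N, s) = 1/(3*N) (Q(N, s) = 1/(2*N + N) = 1/(3*N))
(-21*Q(E(4, 2), 1) + 10)/G(-63, 24) = (-7/(2*4) + 10)/((6*(-63)/(68 + 3*24))) = (-7/8 + 10)/((6*(-63)/(68 + 72))) = (-7/8 + 10)/((6*(-63)/140)) = (-21*1/24 + 10)/((6*(-63)*(1/140))) = (-7/8 + 10)/(-27/10) = (73/8)*(-10/27) = -365/108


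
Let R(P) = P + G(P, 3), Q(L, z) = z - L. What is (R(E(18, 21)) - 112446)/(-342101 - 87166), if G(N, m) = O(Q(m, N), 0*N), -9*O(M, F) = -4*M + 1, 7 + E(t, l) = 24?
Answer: 59518/227259 ≈ 0.26190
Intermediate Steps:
E(t, l) = 17 (E(t, l) = -7 + 24 = 17)
O(M, F) = -⅑ + 4*M/9 (O(M, F) = -(-4*M + 1)/9 = -(1 - 4*M)/9 = -⅑ + 4*M/9)
G(N, m) = -⅑ - 4*m/9 + 4*N/9 (G(N, m) = -⅑ + 4*(N - m)/9 = -⅑ + (-4*m/9 + 4*N/9) = -⅑ - 4*m/9 + 4*N/9)
R(P) = -13/9 + 13*P/9 (R(P) = P + (-⅑ - 4/9*3 + 4*P/9) = P + (-⅑ - 4/3 + 4*P/9) = P + (-13/9 + 4*P/9) = -13/9 + 13*P/9)
(R(E(18, 21)) - 112446)/(-342101 - 87166) = ((-13/9 + (13/9)*17) - 112446)/(-342101 - 87166) = ((-13/9 + 221/9) - 112446)/(-429267) = (208/9 - 112446)*(-1/429267) = -1011806/9*(-1/429267) = 59518/227259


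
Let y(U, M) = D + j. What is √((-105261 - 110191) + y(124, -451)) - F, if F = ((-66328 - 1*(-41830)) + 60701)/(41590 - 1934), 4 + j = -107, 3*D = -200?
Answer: -36203/39656 + I*√1940667/3 ≈ -0.91293 + 464.36*I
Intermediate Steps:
D = -200/3 (D = (⅓)*(-200) = -200/3 ≈ -66.667)
j = -111 (j = -4 - 107 = -111)
y(U, M) = -533/3 (y(U, M) = -200/3 - 111 = -533/3)
F = 36203/39656 (F = ((-66328 + 41830) + 60701)/39656 = (-24498 + 60701)*(1/39656) = 36203*(1/39656) = 36203/39656 ≈ 0.91293)
√((-105261 - 110191) + y(124, -451)) - F = √((-105261 - 110191) - 533/3) - 1*36203/39656 = √(-215452 - 533/3) - 36203/39656 = √(-646889/3) - 36203/39656 = I*√1940667/3 - 36203/39656 = -36203/39656 + I*√1940667/3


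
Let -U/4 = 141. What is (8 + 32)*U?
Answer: -22560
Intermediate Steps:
U = -564 (U = -4*141 = -564)
(8 + 32)*U = (8 + 32)*(-564) = 40*(-564) = -22560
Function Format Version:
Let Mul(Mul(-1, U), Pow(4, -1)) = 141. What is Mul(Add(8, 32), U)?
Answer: -22560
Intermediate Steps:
U = -564 (U = Mul(-4, 141) = -564)
Mul(Add(8, 32), U) = Mul(Add(8, 32), -564) = Mul(40, -564) = -22560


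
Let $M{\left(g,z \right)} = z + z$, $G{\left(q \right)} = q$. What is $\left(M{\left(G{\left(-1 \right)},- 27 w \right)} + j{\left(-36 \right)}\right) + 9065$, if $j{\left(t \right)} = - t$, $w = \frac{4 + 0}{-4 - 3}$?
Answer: $\frac{63923}{7} \approx 9131.9$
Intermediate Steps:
$w = - \frac{4}{7}$ ($w = \frac{4}{-7} = 4 \left(- \frac{1}{7}\right) = - \frac{4}{7} \approx -0.57143$)
$M{\left(g,z \right)} = 2 z$
$\left(M{\left(G{\left(-1 \right)},- 27 w \right)} + j{\left(-36 \right)}\right) + 9065 = \left(2 \left(\left(-27\right) \left(- \frac{4}{7}\right)\right) - -36\right) + 9065 = \left(2 \cdot \frac{108}{7} + 36\right) + 9065 = \left(\frac{216}{7} + 36\right) + 9065 = \frac{468}{7} + 9065 = \frac{63923}{7}$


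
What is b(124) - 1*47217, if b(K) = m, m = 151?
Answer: -47066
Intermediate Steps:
b(K) = 151
b(124) - 1*47217 = 151 - 1*47217 = 151 - 47217 = -47066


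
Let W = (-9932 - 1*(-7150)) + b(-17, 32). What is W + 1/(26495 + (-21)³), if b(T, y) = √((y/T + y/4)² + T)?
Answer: -47944987/17234 + √5903/17 ≈ -2777.5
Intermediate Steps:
b(T, y) = √(T + (y/4 + y/T)²) (b(T, y) = √((y/T + y*(¼))² + T) = √((y/T + y/4)² + T) = √((y/4 + y/T)² + T) = √(T + (y/4 + y/T)²))
W = -2782 + √5903/17 (W = (-9932 - 1*(-7150)) + √(16*(-17) + 32²*(4 - 17)²/(-17)²)/4 = (-9932 + 7150) + √(-272 + (1/289)*1024*(-13)²)/4 = -2782 + √(-272 + (1/289)*1024*169)/4 = -2782 + √(-272 + 173056/289)/4 = -2782 + √(94448/289)/4 = -2782 + (4*√5903/17)/4 = -2782 + √5903/17 ≈ -2777.5)
W + 1/(26495 + (-21)³) = (-2782 + √5903/17) + 1/(26495 + (-21)³) = (-2782 + √5903/17) + 1/(26495 - 9261) = (-2782 + √5903/17) + 1/17234 = -47944987/17234 + √5903/17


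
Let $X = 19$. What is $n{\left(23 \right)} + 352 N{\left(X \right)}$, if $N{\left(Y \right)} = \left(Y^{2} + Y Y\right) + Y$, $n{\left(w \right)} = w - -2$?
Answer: $260857$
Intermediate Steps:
$n{\left(w \right)} = 2 + w$ ($n{\left(w \right)} = w + 2 = 2 + w$)
$N{\left(Y \right)} = Y + 2 Y^{2}$ ($N{\left(Y \right)} = \left(Y^{2} + Y^{2}\right) + Y = 2 Y^{2} + Y = Y + 2 Y^{2}$)
$n{\left(23 \right)} + 352 N{\left(X \right)} = \left(2 + 23\right) + 352 \cdot 19 \left(1 + 2 \cdot 19\right) = 25 + 352 \cdot 19 \left(1 + 38\right) = 25 + 352 \cdot 19 \cdot 39 = 25 + 352 \cdot 741 = 25 + 260832 = 260857$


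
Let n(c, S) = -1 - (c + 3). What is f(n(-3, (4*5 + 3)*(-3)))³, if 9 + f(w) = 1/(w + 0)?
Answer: -1000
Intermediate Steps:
n(c, S) = -4 - c (n(c, S) = -1 - (3 + c) = -1 + (-3 - c) = -4 - c)
f(w) = -9 + 1/w (f(w) = -9 + 1/(w + 0) = -9 + 1/w)
f(n(-3, (4*5 + 3)*(-3)))³ = (-9 + 1/(-4 - 1*(-3)))³ = (-9 + 1/(-4 + 3))³ = (-9 + 1/(-1))³ = (-9 - 1)³ = (-10)³ = -1000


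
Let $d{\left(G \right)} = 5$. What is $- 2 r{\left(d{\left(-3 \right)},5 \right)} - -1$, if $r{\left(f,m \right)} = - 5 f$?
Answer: $51$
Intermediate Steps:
$- 2 r{\left(d{\left(-3 \right)},5 \right)} - -1 = - 2 \left(\left(-5\right) 5\right) - -1 = \left(-2\right) \left(-25\right) + \left(-2 + 3\right) = 50 + 1 = 51$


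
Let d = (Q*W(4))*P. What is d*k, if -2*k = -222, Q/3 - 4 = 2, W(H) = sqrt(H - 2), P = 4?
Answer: 7992*sqrt(2) ≈ 11302.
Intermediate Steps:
W(H) = sqrt(-2 + H)
Q = 18 (Q = 12 + 3*2 = 12 + 6 = 18)
k = 111 (k = -1/2*(-222) = 111)
d = 72*sqrt(2) (d = (18*sqrt(-2 + 4))*4 = (18*sqrt(2))*4 = 72*sqrt(2) ≈ 101.82)
d*k = (72*sqrt(2))*111 = 7992*sqrt(2)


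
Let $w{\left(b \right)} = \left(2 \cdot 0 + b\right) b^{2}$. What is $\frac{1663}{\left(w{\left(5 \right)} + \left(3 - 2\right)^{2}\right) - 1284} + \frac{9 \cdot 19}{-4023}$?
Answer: $- \frac{255121}{172542} \approx -1.4786$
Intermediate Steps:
$w{\left(b \right)} = b^{3}$ ($w{\left(b \right)} = \left(0 + b\right) b^{2} = b b^{2} = b^{3}$)
$\frac{1663}{\left(w{\left(5 \right)} + \left(3 - 2\right)^{2}\right) - 1284} + \frac{9 \cdot 19}{-4023} = \frac{1663}{\left(5^{3} + \left(3 - 2\right)^{2}\right) - 1284} + \frac{9 \cdot 19}{-4023} = \frac{1663}{\left(125 + 1^{2}\right) - 1284} + 171 \left(- \frac{1}{4023}\right) = \frac{1663}{\left(125 + 1\right) - 1284} - \frac{19}{447} = \frac{1663}{126 - 1284} - \frac{19}{447} = \frac{1663}{-1158} - \frac{19}{447} = 1663 \left(- \frac{1}{1158}\right) - \frac{19}{447} = - \frac{1663}{1158} - \frac{19}{447} = - \frac{255121}{172542}$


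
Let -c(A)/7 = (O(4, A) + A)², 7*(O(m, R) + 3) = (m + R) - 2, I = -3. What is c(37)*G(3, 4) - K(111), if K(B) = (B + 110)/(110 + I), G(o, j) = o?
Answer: -24631556/749 ≈ -32886.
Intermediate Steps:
O(m, R) = -23/7 + R/7 + m/7 (O(m, R) = -3 + ((m + R) - 2)/7 = -3 + ((R + m) - 2)/7 = -3 + (-2 + R + m)/7 = -3 + (-2/7 + R/7 + m/7) = -23/7 + R/7 + m/7)
K(B) = 110/107 + B/107 (K(B) = (B + 110)/(110 - 3) = (110 + B)/107 = (110 + B)*(1/107) = 110/107 + B/107)
c(A) = -7*(-19/7 + 8*A/7)² (c(A) = -7*((-23/7 + A/7 + (⅐)*4) + A)² = -7*((-23/7 + A/7 + 4/7) + A)² = -7*((-19/7 + A/7) + A)² = -7*(-19/7 + 8*A/7)²)
c(37)*G(3, 4) - K(111) = -(-19 + 8*37)²/7*3 - (110/107 + (1/107)*111) = -(-19 + 296)²/7*3 - (110/107 + 111/107) = -⅐*277²*3 - 1*221/107 = -⅐*76729*3 - 221/107 = -76729/7*3 - 221/107 = -230187/7 - 221/107 = -24631556/749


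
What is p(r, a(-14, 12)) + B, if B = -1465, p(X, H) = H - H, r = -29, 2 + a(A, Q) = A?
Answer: -1465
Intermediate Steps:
a(A, Q) = -2 + A
p(X, H) = 0
p(r, a(-14, 12)) + B = 0 - 1465 = -1465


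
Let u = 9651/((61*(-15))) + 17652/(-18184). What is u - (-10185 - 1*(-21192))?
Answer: -15277506157/1386530 ≈ -11019.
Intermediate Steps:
u = -15970447/1386530 (u = 9651/(-915) + 17652*(-1/18184) = 9651*(-1/915) - 4413/4546 = -3217/305 - 4413/4546 = -15970447/1386530 ≈ -11.518)
u - (-10185 - 1*(-21192)) = -15970447/1386530 - (-10185 - 1*(-21192)) = -15970447/1386530 - (-10185 + 21192) = -15970447/1386530 - 1*11007 = -15970447/1386530 - 11007 = -15277506157/1386530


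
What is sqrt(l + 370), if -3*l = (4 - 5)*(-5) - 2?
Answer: 3*sqrt(41) ≈ 19.209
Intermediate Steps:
l = -1 (l = -((4 - 5)*(-5) - 2)/3 = -(-1*(-5) - 2)/3 = -(5 - 2)/3 = -1/3*3 = -1)
sqrt(l + 370) = sqrt(-1 + 370) = sqrt(369) = 3*sqrt(41)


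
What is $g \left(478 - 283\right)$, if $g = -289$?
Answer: $-56355$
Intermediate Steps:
$g \left(478 - 283\right) = - 289 \left(478 - 283\right) = \left(-289\right) 195 = -56355$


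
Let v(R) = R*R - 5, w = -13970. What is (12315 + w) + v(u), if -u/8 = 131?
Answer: 1096644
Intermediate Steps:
u = -1048 (u = -8*131 = -1048)
v(R) = -5 + R² (v(R) = R² - 5 = -5 + R²)
(12315 + w) + v(u) = (12315 - 13970) + (-5 + (-1048)²) = -1655 + (-5 + 1098304) = -1655 + 1098299 = 1096644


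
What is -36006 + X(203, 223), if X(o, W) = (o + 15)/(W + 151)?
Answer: -6733013/187 ≈ -36005.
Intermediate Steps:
X(o, W) = (15 + o)/(151 + W)
-36006 + X(203, 223) = -36006 + (15 + 203)/(151 + 223) = -36006 + 218/374 = -36006 + (1/374)*218 = -36006 + 109/187 = -6733013/187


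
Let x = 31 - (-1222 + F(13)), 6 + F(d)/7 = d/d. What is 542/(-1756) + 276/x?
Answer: -290/3073 ≈ -0.094370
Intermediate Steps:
F(d) = -35 (F(d) = -42 + 7*(d/d) = -42 + 7*1 = -42 + 7 = -35)
x = 1288 (x = 31 - (-1222 - 35) = 31 - 1*(-1257) = 31 + 1257 = 1288)
542/(-1756) + 276/x = 542/(-1756) + 276/1288 = 542*(-1/1756) + 276*(1/1288) = -271/878 + 3/14 = -290/3073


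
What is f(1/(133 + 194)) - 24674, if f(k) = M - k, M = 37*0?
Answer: -8068399/327 ≈ -24674.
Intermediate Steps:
M = 0
f(k) = -k (f(k) = 0 - k = -k)
f(1/(133 + 194)) - 24674 = -1/(133 + 194) - 24674 = -1/327 - 24674 = -8068399/327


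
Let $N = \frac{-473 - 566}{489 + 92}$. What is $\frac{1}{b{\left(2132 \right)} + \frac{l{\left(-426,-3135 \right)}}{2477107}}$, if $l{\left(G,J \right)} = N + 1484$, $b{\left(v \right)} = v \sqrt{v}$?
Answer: $- \frac{1239387950649555}{20072589313883034998255354327} + \frac{8831998649139457942696 \sqrt{533}}{20072589313883034998255354327} \approx 1.0158 \cdot 10^{-5}$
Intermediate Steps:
$b{\left(v \right)} = v^{\frac{3}{2}}$
$N = - \frac{1039}{581} \approx -1.7883$
$l{\left(G,J \right)} = \frac{861165}{581}$ ($l{\left(G,J \right)} = - \frac{1039}{581} + 1484 = \frac{861165}{581}$)
$\frac{1}{b{\left(2132 \right)} + \frac{l{\left(-426,-3135 \right)}}{2477107}} = \frac{1}{2132^{\frac{3}{2}} + \frac{861165}{581 \cdot 2477107}} = \frac{1}{4264 \sqrt{533} + \frac{861165}{581} \cdot \frac{1}{2477107}} = \frac{1}{4264 \sqrt{533} + \frac{861165}{1439199167}} = \frac{1}{\frac{861165}{1439199167} + 4264 \sqrt{533}}$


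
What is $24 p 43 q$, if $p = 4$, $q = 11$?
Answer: $45408$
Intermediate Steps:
$24 p 43 q = 24 \cdot 4 \cdot 43 \cdot 11 = 96 \cdot 43 \cdot 11 = 4128 \cdot 11 = 45408$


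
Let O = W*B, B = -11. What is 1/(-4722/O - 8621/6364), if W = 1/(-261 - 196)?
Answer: -1892/371170651 ≈ -5.0974e-6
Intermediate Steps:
W = -1/457 (W = 1/(-457) = -1/457 ≈ -0.0021882)
O = 11/457 (O = -1/457*(-11) = 11/457 ≈ 0.024070)
1/(-4722/O - 8621/6364) = 1/(-4722/11/457 - 8621/6364) = 1/(-4722*457/11 - 8621*1/6364) = 1/(-2157954/11 - 233/172) = 1/(-371170651/1892) = -1892/371170651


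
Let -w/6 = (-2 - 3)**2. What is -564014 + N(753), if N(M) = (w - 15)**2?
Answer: -536789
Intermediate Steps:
w = -150 (w = -6*(-2 - 3)**2 = -6*(-5)**2 = -6*25 = -150)
N(M) = 27225 (N(M) = (-150 - 15)**2 = (-165)**2 = 27225)
-564014 + N(753) = -564014 + 27225 = -536789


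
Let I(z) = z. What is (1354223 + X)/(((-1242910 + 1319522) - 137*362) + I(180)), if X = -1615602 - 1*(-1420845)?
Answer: 579733/13599 ≈ 42.631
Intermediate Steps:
X = -194757 (X = -1615602 + 1420845 = -194757)
(1354223 + X)/(((-1242910 + 1319522) - 137*362) + I(180)) = (1354223 - 194757)/(((-1242910 + 1319522) - 137*362) + 180) = 1159466/((76612 - 49594) + 180) = 1159466/(27018 + 180) = 1159466/27198 = 1159466*(1/27198) = 579733/13599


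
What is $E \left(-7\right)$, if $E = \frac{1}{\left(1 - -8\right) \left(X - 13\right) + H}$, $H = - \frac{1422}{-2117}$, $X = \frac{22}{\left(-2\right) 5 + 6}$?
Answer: $\frac{29638}{702117} \approx 0.042212$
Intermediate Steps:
$X = - \frac{11}{2}$ ($X = \frac{22}{-10 + 6} = \frac{22}{-4} = 22 \left(- \frac{1}{4}\right) = - \frac{11}{2} \approx -5.5$)
$H = \frac{1422}{2117}$ ($H = \left(-1422\right) \left(- \frac{1}{2117}\right) = \frac{1422}{2117} \approx 0.67171$)
$E = - \frac{4234}{702117}$ ($E = \frac{1}{\left(1 - -8\right) \left(- \frac{11}{2} - 13\right) + \frac{1422}{2117}} = \frac{1}{\left(1 + 8\right) \left(- \frac{37}{2}\right) + \frac{1422}{2117}} = \frac{1}{9 \left(- \frac{37}{2}\right) + \frac{1422}{2117}} = \frac{1}{- \frac{333}{2} + \frac{1422}{2117}} = \frac{1}{- \frac{702117}{4234}} = - \frac{4234}{702117} \approx -0.0060303$)
$E \left(-7\right) = \left(- \frac{4234}{702117}\right) \left(-7\right) = \frac{29638}{702117}$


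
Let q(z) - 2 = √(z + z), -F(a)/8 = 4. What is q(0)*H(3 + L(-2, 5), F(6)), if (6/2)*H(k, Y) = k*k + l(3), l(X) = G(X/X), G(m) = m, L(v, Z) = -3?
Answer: ⅔ ≈ 0.66667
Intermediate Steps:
F(a) = -32 (F(a) = -8*4 = -32)
l(X) = 1 (l(X) = X/X = 1)
q(z) = 2 + √2*√z (q(z) = 2 + √(z + z) = 2 + √(2*z) = 2 + √2*√z)
H(k, Y) = ⅓ + k²/3 (H(k, Y) = (k*k + 1)/3 = (k² + 1)/3 = (1 + k²)/3 = ⅓ + k²/3)
q(0)*H(3 + L(-2, 5), F(6)) = (2 + √2*√0)*(⅓ + (3 - 3)²/3) = (2 + √2*0)*(⅓ + (⅓)*0²) = (2 + 0)*(⅓ + (⅓)*0) = 2*(⅓ + 0) = 2*(⅓) = ⅔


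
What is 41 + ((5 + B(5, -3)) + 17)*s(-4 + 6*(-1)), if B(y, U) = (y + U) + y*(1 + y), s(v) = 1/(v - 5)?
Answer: 187/5 ≈ 37.400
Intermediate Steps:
s(v) = 1/(-5 + v)
B(y, U) = U + y + y*(1 + y) (B(y, U) = (U + y) + y*(1 + y) = U + y + y*(1 + y))
41 + ((5 + B(5, -3)) + 17)*s(-4 + 6*(-1)) = 41 + ((5 + (-3 + 5² + 2*5)) + 17)/(-5 + (-4 + 6*(-1))) = 41 + ((5 + (-3 + 25 + 10)) + 17)/(-5 + (-4 - 6)) = 41 + ((5 + 32) + 17)/(-5 - 10) = 41 + (37 + 17)/(-15) = 41 + 54*(-1/15) = 41 - 18/5 = 187/5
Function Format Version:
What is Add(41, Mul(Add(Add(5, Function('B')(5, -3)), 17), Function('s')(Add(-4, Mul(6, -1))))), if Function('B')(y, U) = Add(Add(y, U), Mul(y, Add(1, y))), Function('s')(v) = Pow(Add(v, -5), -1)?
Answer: Rational(187, 5) ≈ 37.400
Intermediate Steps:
Function('s')(v) = Pow(Add(-5, v), -1)
Function('B')(y, U) = Add(U, y, Mul(y, Add(1, y))) (Function('B')(y, U) = Add(Add(U, y), Mul(y, Add(1, y))) = Add(U, y, Mul(y, Add(1, y))))
Add(41, Mul(Add(Add(5, Function('B')(5, -3)), 17), Function('s')(Add(-4, Mul(6, -1))))) = Add(41, Mul(Add(Add(5, Add(-3, Pow(5, 2), Mul(2, 5))), 17), Pow(Add(-5, Add(-4, Mul(6, -1))), -1))) = Add(41, Mul(Add(Add(5, Add(-3, 25, 10)), 17), Pow(Add(-5, Add(-4, -6)), -1))) = Add(41, Mul(Add(Add(5, 32), 17), Pow(Add(-5, -10), -1))) = Add(41, Mul(Add(37, 17), Pow(-15, -1))) = Add(41, Mul(54, Rational(-1, 15))) = Add(41, Rational(-18, 5)) = Rational(187, 5)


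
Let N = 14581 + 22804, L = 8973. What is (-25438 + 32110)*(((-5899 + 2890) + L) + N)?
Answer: 289224528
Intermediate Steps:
N = 37385
(-25438 + 32110)*(((-5899 + 2890) + L) + N) = (-25438 + 32110)*(((-5899 + 2890) + 8973) + 37385) = 6672*((-3009 + 8973) + 37385) = 6672*(5964 + 37385) = 6672*43349 = 289224528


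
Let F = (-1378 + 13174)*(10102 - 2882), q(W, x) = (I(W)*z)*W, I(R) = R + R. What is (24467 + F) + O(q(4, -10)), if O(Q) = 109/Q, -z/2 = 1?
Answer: 5452261459/64 ≈ 8.5192e+7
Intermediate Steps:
z = -2 (z = -2*1 = -2)
I(R) = 2*R
q(W, x) = -4*W² (q(W, x) = ((2*W)*(-2))*W = (-4*W)*W = -4*W²)
F = 85167120 (F = 11796*7220 = 85167120)
(24467 + F) + O(q(4, -10)) = (24467 + 85167120) + 109/((-4*4²)) = 85191587 + 109/((-4*16)) = 85191587 + 109/(-64) = 85191587 + 109*(-1/64) = 85191587 - 109/64 = 5452261459/64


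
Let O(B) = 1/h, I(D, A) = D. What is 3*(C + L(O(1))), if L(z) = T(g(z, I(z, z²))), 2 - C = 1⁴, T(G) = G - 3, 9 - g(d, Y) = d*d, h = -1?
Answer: 18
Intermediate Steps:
g(d, Y) = 9 - d² (g(d, Y) = 9 - d*d = 9 - d²)
O(B) = -1 (O(B) = 1/(-1) = -1)
T(G) = -3 + G
C = 1 (C = 2 - 1*1⁴ = 2 - 1*1 = 2 - 1 = 1)
L(z) = 6 - z² (L(z) = -3 + (9 - z²) = 6 - z²)
3*(C + L(O(1))) = 3*(1 + (6 - 1*(-1)²)) = 3*(1 + (6 - 1*1)) = 3*(1 + (6 - 1)) = 3*(1 + 5) = 3*6 = 18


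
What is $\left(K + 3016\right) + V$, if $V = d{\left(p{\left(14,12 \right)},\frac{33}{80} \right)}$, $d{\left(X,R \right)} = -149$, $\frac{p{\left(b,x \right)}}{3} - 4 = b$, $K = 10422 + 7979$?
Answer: $21268$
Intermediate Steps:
$K = 18401$
$p{\left(b,x \right)} = 12 + 3 b$
$V = -149$
$\left(K + 3016\right) + V = \left(18401 + 3016\right) - 149 = 21417 - 149 = 21268$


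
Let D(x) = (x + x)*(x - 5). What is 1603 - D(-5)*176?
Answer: -15997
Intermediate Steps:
D(x) = 2*x*(-5 + x) (D(x) = (2*x)*(-5 + x) = 2*x*(-5 + x))
1603 - D(-5)*176 = 1603 - 2*(-5)*(-5 - 5)*176 = 1603 - 2*(-5)*(-10)*176 = 1603 - 100*176 = 1603 - 1*17600 = 1603 - 17600 = -15997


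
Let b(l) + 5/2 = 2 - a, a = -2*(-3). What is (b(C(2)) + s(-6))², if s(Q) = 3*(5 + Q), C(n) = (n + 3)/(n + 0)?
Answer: 361/4 ≈ 90.250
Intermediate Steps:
C(n) = (3 + n)/n
a = 6
s(Q) = 15 + 3*Q
b(l) = -13/2 (b(l) = -5/2 + (2 - 1*6) = -5/2 + (2 - 6) = -5/2 - 4 = -13/2)
(b(C(2)) + s(-6))² = (-13/2 + (15 + 3*(-6)))² = (-13/2 + (15 - 18))² = (-13/2 - 3)² = (-19/2)² = 361/4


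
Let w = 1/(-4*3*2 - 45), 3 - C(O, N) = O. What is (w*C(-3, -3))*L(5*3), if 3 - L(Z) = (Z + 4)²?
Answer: 716/23 ≈ 31.130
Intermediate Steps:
C(O, N) = 3 - O
w = -1/69 (w = 1/(-12*2 - 45) = 1/(-24 - 45) = 1/(-69) = -1/69 ≈ -0.014493)
L(Z) = 3 - (4 + Z)² (L(Z) = 3 - (Z + 4)² = 3 - (4 + Z)²)
(w*C(-3, -3))*L(5*3) = (-(3 - 1*(-3))/69)*(3 - (4 + 5*3)²) = (-(3 + 3)/69)*(3 - (4 + 15)²) = (-1/69*6)*(3 - 1*19²) = -2*(3 - 1*361)/23 = -2*(3 - 361)/23 = -2/23*(-358) = 716/23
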